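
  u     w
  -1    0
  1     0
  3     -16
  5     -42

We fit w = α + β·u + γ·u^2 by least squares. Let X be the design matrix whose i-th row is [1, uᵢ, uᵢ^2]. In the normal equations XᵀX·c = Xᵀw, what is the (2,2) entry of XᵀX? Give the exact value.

Row 2 ↔ basis u, column 2 ↔ basis u, so (XᵀX)_{2,2} = Σᵢ (u)·(u) = (-1)·(-1) + (1)·(1) + (3)·(3) + (5)·(5) = 36.

36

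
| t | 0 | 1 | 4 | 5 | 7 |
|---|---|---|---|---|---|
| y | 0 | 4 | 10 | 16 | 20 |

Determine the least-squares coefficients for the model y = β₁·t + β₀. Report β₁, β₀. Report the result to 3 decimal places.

β₁ = 2.831, β₀ = 0.373

Compute the Gram sums: Σt·t = 91, Σt = 17, Σ1 = 5.
And Σt·y = 264, Σy = 50.
XᵀX·[β₁, β₀]ᵀ = Xᵀy becomes [[91, 17]; [17, 5]]·[β₁, β₀]ᵀ = [264, 50]ᵀ.
Δ = 91·5 − 17² = 166.
β₁ = (264·5 − 17·50)/166 = 235/83; β₀ = (91·50 − 17·264)/166 = 31/83.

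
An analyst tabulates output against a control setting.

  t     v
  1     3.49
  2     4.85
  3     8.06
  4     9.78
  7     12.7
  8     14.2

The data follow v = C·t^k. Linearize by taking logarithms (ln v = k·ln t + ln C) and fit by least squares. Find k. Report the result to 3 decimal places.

Let Y = ln v. Fitting Y = k·ln t + ln C by least squares:
AᵀA = [[11.7199, 7.2034]; [7.2034, 6]], rhs = [17.0114, 12.3910]ᵀ  (here Σln t = 7.2034, Σ(ln t)² = 11.7199, Σln v = 12.3910, Σln t·ln v = 17.0114).
Δ = 11.7199·6 − (7.2034)² = 18.4301; k = (17.0114·6 − 7.2034·12.3910)/18.4301 = 0.69512, ln C = (11.7199·12.3910 − 7.2034·17.0114)/18.4301 = 1.23063.

k = 0.695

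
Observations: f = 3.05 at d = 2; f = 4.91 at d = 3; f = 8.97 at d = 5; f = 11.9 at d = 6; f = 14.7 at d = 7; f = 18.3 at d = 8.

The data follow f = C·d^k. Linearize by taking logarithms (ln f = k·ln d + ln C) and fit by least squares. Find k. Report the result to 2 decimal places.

With ln fᵢ as the transformed response and ln dᵢ as the regressor:
XᵀX = [[15.5987, 9.2183]; [9.2183, 6]], rhs = [21.7645, 12.9716]ᵀ  (here Σln d = 9.2183, Σ(ln d)² = 15.5987, Σln f = 12.9716, Σln d·ln f = 21.7645).
Δ = 15.5987·6 − (9.2183)² = 8.6152; k = (21.7645·6 − 9.2183·12.9716)/8.6152 = 1.27806, ln C = (15.5987·12.9716 − 9.2183·21.7645)/8.6152 = 0.19834.

k = 1.28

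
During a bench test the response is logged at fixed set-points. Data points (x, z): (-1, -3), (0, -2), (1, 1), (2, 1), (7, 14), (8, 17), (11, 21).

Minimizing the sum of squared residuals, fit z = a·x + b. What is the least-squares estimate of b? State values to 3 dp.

With design matrix M, MᵀM = [[240, 28]; [28, 7]] and Mᵀz = [471, 49]ᵀ.
Eliminating b: 7·(row 1) − 28·(row 2) gives 896·a = 7·471 − 28·49 = 1925, so a = 275/128.
Then b = (49 − 28·(275/128))/7 = -51/32.

b = -1.594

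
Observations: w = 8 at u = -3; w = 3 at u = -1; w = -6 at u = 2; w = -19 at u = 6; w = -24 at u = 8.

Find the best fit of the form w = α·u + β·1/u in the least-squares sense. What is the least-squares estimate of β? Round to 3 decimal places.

Setting ∂/∂α … = 0 gives: 114·α + 5·β = -345;  5·α + (809/576)·β = -89/6.
Determinant 114·(809/576) − 5² = 12971/96.
α = ((-345)·(809/576) − 5·(-89/6))/(12971/96) = -4635/1526; β = (114·(-89/6) − 5·(-345))/(12971/96) = 192/763.

β = 0.252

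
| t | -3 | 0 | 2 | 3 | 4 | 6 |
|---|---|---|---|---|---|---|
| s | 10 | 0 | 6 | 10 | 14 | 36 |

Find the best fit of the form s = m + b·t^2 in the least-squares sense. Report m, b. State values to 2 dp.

m = 0.80, b = 0.96

From the data, Σ1 = 6, Σt^2 = 74, Σt^2·t^2 = 1730.
Right-hand side: Σs = 76, Σt^2·s = 1724.
So MᵀM·[m, b]ᵀ = Mᵀs: [[6, 74]; [74, 1730]]·[m, b]ᵀ = [76, 1724]ᵀ.
Δ = 6·1730 − 74² = 4904.
m = (76·1730 − 74·1724)/4904 = 488/613; b = (6·1724 − 74·76)/4904 = 590/613.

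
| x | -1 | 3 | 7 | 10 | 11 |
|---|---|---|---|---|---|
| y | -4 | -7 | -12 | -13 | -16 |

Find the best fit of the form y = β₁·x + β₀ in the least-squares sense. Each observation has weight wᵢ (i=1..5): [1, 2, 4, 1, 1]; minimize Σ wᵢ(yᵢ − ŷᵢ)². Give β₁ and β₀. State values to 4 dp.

β₁ = -0.9821, β₀ = -4.6627

Sums needed: Σwᵢ·x·x = 436, Σwᵢ·x = 54, Σwᵢ·1 = 9.
And Σwᵢ·x·y = -680, Σwᵢ·y = -95.
Normal equations: [[436, 54]; [54, 9]]·[β₁, β₀]ᵀ = [-680, -95]ᵀ.
det = 436·9 − 54² = 1008.
β₁ = ((-680)·9 − 54·(-95))/1008 = -55/56; β₀ = (436·(-95) − 54·(-680))/1008 = -1175/252.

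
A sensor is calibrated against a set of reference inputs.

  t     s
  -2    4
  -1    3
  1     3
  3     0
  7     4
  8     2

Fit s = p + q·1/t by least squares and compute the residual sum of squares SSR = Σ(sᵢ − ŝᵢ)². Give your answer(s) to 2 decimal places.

SSR = 10.46

Forming XᵀX = [[6, 17/168]; [17/168, 67657/28224]] and Xᵀs = [16, -33/28]ᵀ gives XᵀX·[p, q]ᵀ = Xᵀs.
Determinant 6·(67657/28224) − (17/168)² = 405653/28224.
p = (16·(67657/28224) − (17/168)·(-33/28))/(405653/28224) = 1085878/405653; q = (6·(-33/28) − (17/168)·16)/(405653/28224) = -245280/405653.
Residuals: 414094/405653, -114199/405653, 376361/405653, -1004118/405653, 571774/405653, -243912/405653; SSR = 4242134/405653.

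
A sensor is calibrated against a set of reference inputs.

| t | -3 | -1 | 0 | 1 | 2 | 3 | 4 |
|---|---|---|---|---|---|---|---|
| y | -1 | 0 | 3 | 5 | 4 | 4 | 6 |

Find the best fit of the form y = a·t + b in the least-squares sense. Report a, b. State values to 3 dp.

a = 0.975, b = 2.164

From the data, Σt·t = 40, Σt = 6, Σ1 = 7.
Moment sums: Σt·y = 52, Σy = 21.
So MᵀM·[a, b]ᵀ = Mᵀy: [[40, 6]; [6, 7]]·[a, b]ᵀ = [52, 21]ᵀ.
det = 40·7 − 6² = 244.
a = (52·7 − 6·21)/244 = 119/122; b = (40·21 − 6·52)/244 = 132/61.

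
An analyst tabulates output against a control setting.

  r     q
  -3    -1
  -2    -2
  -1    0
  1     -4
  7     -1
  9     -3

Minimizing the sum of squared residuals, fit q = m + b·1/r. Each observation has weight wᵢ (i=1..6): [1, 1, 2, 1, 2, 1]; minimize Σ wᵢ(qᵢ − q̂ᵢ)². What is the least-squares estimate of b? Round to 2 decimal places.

b = -1.72

Sums needed: Σwᵢ·1 = 8, Σwᵢ·1/r = -181/126, Σwᵢ·1/r·1/r = 54205/15876.
Right-hand side: Σwᵢ·q = -12, Σwᵢ·1/r·q = -23/7.
Normal equations: [[8, -181/126]; [-181/126, 54205/15876]]·[m, b]ᵀ = [-12, -23/7]ᵀ.
Δ = 8·(54205/15876) − (-181/126)² = 400879/15876.
m = ((-12)·(54205/15876) − (-181/126)·(-23/7))/(400879/15876) = -725394/400879; b = (8·(-23/7) − (-181/126)·(-12))/(400879/15876) = -690984/400879.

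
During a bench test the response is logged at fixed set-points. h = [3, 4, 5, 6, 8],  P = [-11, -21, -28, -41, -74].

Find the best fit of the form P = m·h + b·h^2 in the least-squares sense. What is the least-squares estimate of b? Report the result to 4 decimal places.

Normal-equation sums: Σh·h = 150, Σh·h^2 = 944, Σh^2·h^2 = 6354.
And Σh·P = -1095, Σh^2·P = -7347.
AᵀA·[m, b]ᵀ = AᵀP becomes [[150, 944]; [944, 6354]]·[m, b]ᵀ = [-1095, -7347]ᵀ.
det = 150·6354 − 944² = 61964.
m = ((-1095)·6354 − 944·(-7347))/61964 = -11031/30982; b = (150·(-7347) − 944·(-1095))/61964 = -34185/30982.

b = -1.1034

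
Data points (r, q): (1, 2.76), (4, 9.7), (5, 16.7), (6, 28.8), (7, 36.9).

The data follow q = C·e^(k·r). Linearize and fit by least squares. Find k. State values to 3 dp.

Linearized form: ln q = k·r + ln C. From the 5 transformed points,
AᵀA = [[127.0000, 23.0000]; [23.0000, 5]], rhs = [69.6005, 13.0714]ᵀ  (here Σr = 23.0000, Σ(r)² = 127.0000, Σln q = 13.0714, Σr·ln q = 69.6005).
Solving (det = 106.0000): k = 0.44681, ln C = 0.55896.

k = 0.447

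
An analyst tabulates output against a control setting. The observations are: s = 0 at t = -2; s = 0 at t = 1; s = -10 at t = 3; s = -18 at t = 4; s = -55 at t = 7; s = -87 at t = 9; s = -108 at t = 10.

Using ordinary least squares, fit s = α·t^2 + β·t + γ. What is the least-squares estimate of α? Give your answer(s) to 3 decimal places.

α = -0.990

Compute the Gram sums: Σt^2·t^2 = 19316, Σt^2·t = 2156, Σt^2 = 260, Σt·t = 260, Σt = 32, Σ1 = 7.
Moment sums: Σt^2·s = -20920, Σt·s = -2350, Σs = -278.
Normal equations: [[19316, 2156, 260]; [2156, 260, 32]; [260, 32, 7]]·[α, β, γ]ᵀ = [-20920, -2350, -278]ᵀ.
Row-reducing yields α = -6697/6768, β = -7253/6768, γ = 1093/564.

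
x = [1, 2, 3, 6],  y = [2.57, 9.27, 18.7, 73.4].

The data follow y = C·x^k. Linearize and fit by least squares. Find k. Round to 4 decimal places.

Taking logs, ln y = k·ln x + ln C, so regress ln y on ln x.
Σln x = 3.5835, Σ(ln x)² = 4.8978, Σln y = 10.3951, Σln x·ln y = 12.4581.
Equations: 4.8978·k + 3.5835·ln C = 12.4581;  3.5835·k + 4·ln C = 10.3951.
Slope k = (n·Σln x·ln y − Σln x·Σln y)/(n·Σ(ln x)² − (Σln x)²) = (4·12.4581 − 3.5835·10.3951)/6.7496 = 1.86397; ln C = (Σln y − k·Σln x)/n = 0.92889.

k = 1.8640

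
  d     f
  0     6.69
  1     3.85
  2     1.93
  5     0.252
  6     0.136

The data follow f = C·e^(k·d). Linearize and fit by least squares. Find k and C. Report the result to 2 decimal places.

Let Y = ln f. Fitting Y = k·d + ln C by least squares:
AᵀA = [[66.0000, 14.0000]; [14.0000, 5]], rhs = [-16.1991, 0.5328]ᵀ  (here Σd = 14.0000, Σ(d)² = 66.0000, Σln f = 0.5328, Σd·ln f = -16.1991).
Solving (det = 134.0000): k = -0.66011, ln C = 1.95486, so C = exp(1.95486) = 7.06293.

k = -0.66, C = 7.06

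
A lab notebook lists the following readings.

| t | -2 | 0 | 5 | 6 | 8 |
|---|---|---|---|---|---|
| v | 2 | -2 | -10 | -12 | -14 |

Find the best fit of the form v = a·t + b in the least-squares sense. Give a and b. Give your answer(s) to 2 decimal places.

a = -1.62, b = -1.68

The normal equations are: 129·a + 17·b = -238;  17·a + 5·b = -36.
(Σt·t = 129, Σt = 17, Σ1 = 5, Σt·v = -238, Σv = -36.)
Δ = 129·5 − 17² = 356.
a = ((-238)·5 − 17·(-36))/356 = -289/178; b = (129·(-36) − 17·(-238))/356 = -299/178.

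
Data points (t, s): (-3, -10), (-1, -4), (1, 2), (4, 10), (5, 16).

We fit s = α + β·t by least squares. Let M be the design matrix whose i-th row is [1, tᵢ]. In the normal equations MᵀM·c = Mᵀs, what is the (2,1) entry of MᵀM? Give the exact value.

6

Row 2 ↔ basis t, column 1 ↔ basis 1, so (MᵀM)_{2,1} = Σᵢ t = (-3)·(1) + (-1)·(1) + (1)·(1) + (4)·(1) + (5)·(1) = 6.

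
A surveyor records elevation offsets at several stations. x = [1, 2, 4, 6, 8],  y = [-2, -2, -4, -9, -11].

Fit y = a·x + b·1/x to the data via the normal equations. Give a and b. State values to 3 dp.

Sums needed: Σx·x = 121, Σx·1/x = 5, Σ1/x·1/x = 781/576.
And Σx·y = -164, Σ1/x·y = -55/8.
So AᵀA·[a, b]ᵀ = Aᵀy: [[121, 5]; [5, 781/576]]·[a, b]ᵀ = [-164, -55/8]ᵀ.
det = 121·(781/576) − 5² = 80101/576.
a = ((-164)·(781/576) − 5·(-55/8))/(80101/576) = -108284/80101; b = (121·(-55/8) − 5·(-164))/(80101/576) = -6840/80101.

a = -1.352, b = -0.085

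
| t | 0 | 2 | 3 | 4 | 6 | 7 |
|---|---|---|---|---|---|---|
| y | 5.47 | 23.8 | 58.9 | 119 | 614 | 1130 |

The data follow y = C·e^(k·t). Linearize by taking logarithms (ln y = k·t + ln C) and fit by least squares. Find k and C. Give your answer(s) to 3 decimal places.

k = 0.773, C = 5.439

Linearized form: ln y = k·t + ln C. From the 6 transformed points,
AᵀA = [[114.0000, 22.0000]; [22.0000, 6]], rhs = [125.4132, 27.1739]ᵀ  (here Σt = 22.0000, Σ(t)² = 114.0000, Σln y = 27.1739, Σt·ln y = 125.4132).
Δ = 114.0000·6 − (22.0000)² = 200.0000; k = (125.4132·6 − 22.0000·27.1739)/200.0000 = 0.77327, ln C = (114.0000·27.1739 − 22.0000·125.4132)/200.0000 = 1.69367, so C = exp(1.69367) = 5.43942.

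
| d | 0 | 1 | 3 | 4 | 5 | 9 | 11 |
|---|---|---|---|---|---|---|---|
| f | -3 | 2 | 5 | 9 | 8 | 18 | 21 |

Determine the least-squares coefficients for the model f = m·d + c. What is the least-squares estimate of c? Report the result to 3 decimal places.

c = -1.258

The normal equations are: 253·m + 33·c = 486;  33·m + 7·c = 60.
(Σd·d = 253, Σd = 33, Σ1 = 7, Σd·f = 486, Σf = 60.)
Determinant 253·7 − 33² = 682.
m = (486·7 − 33·60)/682 = 711/341; c = (253·60 − 33·486)/682 = -39/31.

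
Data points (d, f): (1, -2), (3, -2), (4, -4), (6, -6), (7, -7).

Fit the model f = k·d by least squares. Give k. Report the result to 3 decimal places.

k = -0.982

Entries of XᵀX: Σd·d = 111.
Moment sums: Σd·f = -109.
XᵀX·[k]ᵀ = Xᵀf becomes [[111]]·[k]ᵀ = [-109]ᵀ.
k = (-109)/111 = -0.981982.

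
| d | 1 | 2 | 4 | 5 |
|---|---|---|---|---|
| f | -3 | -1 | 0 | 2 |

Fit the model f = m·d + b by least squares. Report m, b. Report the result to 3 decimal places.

Setting ∂/∂m … = 0 gives: 46·m + 12·b = 5;  12·m + 4·b = -2.
(Σd·d = 46, Σd = 12, Σ1 = 4, Σd·f = 5, Σf = -2.)
Eliminating b: 4·(row 1) − 12·(row 2) gives 40·m = 4·5 − 12·(-2) = 44, so m = 11/10.
Then b = ((-2) − 12·(11/10))/4 = -19/5.

m = 1.100, b = -3.800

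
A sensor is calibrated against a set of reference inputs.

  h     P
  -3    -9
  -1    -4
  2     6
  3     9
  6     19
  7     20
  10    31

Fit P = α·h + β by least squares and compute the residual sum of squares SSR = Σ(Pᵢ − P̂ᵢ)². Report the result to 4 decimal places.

SSR = 3.2045

With design matrix A, AᵀA = [[208, 24]; [24, 7]] and AᵀP = [634, 72]ᵀ.
Eliminating β: 7·(row 1) − 24·(row 2) gives 880·α = 7·634 − 24·72 = 2710, so α = 271/88.
Then β = (72 − 24·(271/88))/7 = -3/11.
Residuals: 45/88, -57/88, 5/44, 3/88, 35/44, -113/88, 21/44; SSR = 141/44.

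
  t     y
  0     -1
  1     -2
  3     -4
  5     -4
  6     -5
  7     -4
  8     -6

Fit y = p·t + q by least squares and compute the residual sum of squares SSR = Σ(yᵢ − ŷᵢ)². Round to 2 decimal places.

The normal system XᵀX·[p, q]ᵀ = Xᵀy is [[184, 30]; [30, 7]]·[p, q]ᵀ = [-140, -26]ᵀ.
Δ = 184·7 − 30² = 388.
p = ((-140)·7 − 30·(-26))/388 = -50/97; q = (184·(-26) − 30·(-140))/388 = -146/97.
Residuals: 49/97, 2/97, -92/97, 8/97, -39/97, 108/97, -36/97; SSR = 262/97.

SSR = 2.70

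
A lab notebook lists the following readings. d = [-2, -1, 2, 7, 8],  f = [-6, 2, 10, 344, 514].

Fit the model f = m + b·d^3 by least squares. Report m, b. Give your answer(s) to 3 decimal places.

Forming XᵀX = [[5, 854]; [854, 379922]] and Xᵀf = [864, 381286]ᵀ gives XᵀX·[m, b]ᵀ = Xᵀf.
Eliminating b: 379922·(row 1) − 854·(row 2) gives 1170294·m = 379922·864 − 854·381286 = 2634364, so m = 1317182/585147.
Then b = (381286 − 854·(1317182/585147))/379922 = 584287/585147.

m = 2.251, b = 0.999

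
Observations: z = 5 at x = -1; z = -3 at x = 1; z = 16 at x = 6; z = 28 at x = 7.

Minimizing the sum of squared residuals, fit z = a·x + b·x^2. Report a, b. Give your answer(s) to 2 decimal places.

The normal system AᵀA·[a, b]ᵀ = Aᵀz is [[87, 559]; [559, 3699]]·[a, b]ᵀ = [284, 1950]ᵀ.
Eliminating b: 3699·(row 1) − 559·(row 2) gives 9332·a = 3699·284 − 559·1950 = -39534, so a = -19767/4666.
Then b = (1950 − 559·(-19767/4666))/3699 = 5447/4666.

a = -4.24, b = 1.17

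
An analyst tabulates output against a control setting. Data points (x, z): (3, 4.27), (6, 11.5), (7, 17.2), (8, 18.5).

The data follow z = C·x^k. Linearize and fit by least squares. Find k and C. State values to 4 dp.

With ln zᵢ as the transformed response and ln xᵢ as the regressor:
Σln x = 6.9157, Σ(ln x)² = 12.5280, Σln z = 9.6566, Σln x·ln z = 17.5741.
Equations: 12.5280·k + 6.9157·ln C = 17.5741;  6.9157·k + 4·ln C = 9.6566.
Δ = 12.5280·4 − (6.9157)² = 2.2847; k = (17.5741·4 − 6.9157·9.6566)/2.2847 = 1.53797, ln C = (12.5280·9.6566 − 6.9157·17.5741)/2.2847 = -0.24488, so C = exp(-0.24488) = 0.78280.

k = 1.5380, C = 0.7828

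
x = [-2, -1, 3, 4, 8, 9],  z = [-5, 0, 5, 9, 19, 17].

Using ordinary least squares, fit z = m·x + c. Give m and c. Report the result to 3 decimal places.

m = 2.054, c = 0.310

Setting ∂/∂m … = 0 gives: 175·m + 21·c = 366;  21·m + 6·c = 45.
(Σx·x = 175, Σx = 21, Σ1 = 6, Σx·z = 366, Σz = 45.)
Δ = 175·6 − 21² = 609.
m = (366·6 − 21·45)/609 = 417/203; c = (175·45 − 21·366)/609 = 9/29.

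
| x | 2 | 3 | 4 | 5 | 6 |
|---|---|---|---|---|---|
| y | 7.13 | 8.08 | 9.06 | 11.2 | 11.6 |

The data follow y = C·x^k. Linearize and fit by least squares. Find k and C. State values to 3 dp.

Linearized form: ln y = k·ln x + ln C. From the 5 transformed points,
Σln x = 6.5793, Σ(ln x)² = 9.4099, Σln y = 11.1245, Σln x·ln y = 14.9921.
Equations: 9.4099·k + 6.5793·ln C = 14.9921;  6.5793·k + 5·ln C = 11.1245.
Slope k = (n·Σln x·ln y − Σln x·Σln y)/(n·Σ(ln x)² − (Σln x)²) = (5·14.9921 − 6.5793·11.1245)/3.7630 = 0.47025; ln C = (Σln y − k·Σln x)/n = 1.60612, so C = exp(1.60612) = 4.98342.

k = 0.470, C = 4.983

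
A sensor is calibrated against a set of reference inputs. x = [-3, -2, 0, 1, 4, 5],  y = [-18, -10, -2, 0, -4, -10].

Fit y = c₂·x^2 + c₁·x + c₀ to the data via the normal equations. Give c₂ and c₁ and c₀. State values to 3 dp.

c₂ = -0.868, c₁ = 2.742, c₀ = -1.664

The normal equations are: 979·c₂ + 155·c₁ + 55·c₀ = -516;  155·c₂ + 55·c₁ + 5·c₀ = 8;  55·c₂ + 5·c₁ + 6·c₀ = -44.
Inverting the 3×3 Gram matrix, [c₂, c₁, c₀]ᵀ = [-3181/3666, 50263/18330, -1017/611]ᵀ.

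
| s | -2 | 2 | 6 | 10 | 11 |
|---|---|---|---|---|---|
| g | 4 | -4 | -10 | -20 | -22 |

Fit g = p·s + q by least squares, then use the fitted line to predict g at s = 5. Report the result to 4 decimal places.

ĝ = -9.6040

Setting ∂/∂p … = 0 gives: 265·p + 27·q = -518;  27·p + 5·q = -52.
(Σs·s = 265, Σs = 27, Σ1 = 5, Σs·g = -518, Σg = -52.)
Eliminating q: 5·(row 1) − 27·(row 2) gives 596·p = 5·(-518) − 27·(-52) = -1186, so p = -593/298.
Then q = ((-52) − 27·(-593/298))/5 = 103/298.
At s = 5: ĝ = (-593/298)·(5) + (103/298)·(1) = -1431/149.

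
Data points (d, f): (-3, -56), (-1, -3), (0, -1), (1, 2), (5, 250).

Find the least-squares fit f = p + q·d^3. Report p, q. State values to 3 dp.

Setting ∂/∂p … = 0 gives: 5·p + 98·q = 192;  98·p + 16356·q = 32767.
Determinant 5·16356 − 98² = 72176.
p = (192·16356 − 98·32767)/72176 = -35407/36088; q = (5·32767 − 98·192)/72176 = 145019/72176.

p = -0.981, q = 2.009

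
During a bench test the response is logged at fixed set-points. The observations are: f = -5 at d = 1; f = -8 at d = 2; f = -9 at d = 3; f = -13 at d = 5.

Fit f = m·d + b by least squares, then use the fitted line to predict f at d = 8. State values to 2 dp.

Entries of XᵀX: Σd·d = 39, Σd = 11, Σ1 = 4.
For Xᵀf: Σd·f = -113, Σf = -35.
So XᵀX·[m, b]ᵀ = Xᵀf: [[39, 11]; [11, 4]]·[m, b]ᵀ = [-113, -35]ᵀ.
det = 39·4 − 11² = 35.
m = ((-113)·4 − 11·(-35))/35 = -67/35; b = (39·(-35) − 11·(-113))/35 = -122/35.
At d = 8: f̂ = (-67/35)·(8) + (-122/35)·(1) = -94/5.

f̂ = -18.80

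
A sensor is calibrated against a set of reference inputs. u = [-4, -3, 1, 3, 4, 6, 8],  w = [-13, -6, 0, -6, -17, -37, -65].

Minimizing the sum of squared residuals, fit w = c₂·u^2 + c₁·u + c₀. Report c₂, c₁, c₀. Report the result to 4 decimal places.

XᵀX·[c₂, c₁, c₀]ᵀ = Xᵀw reads: 6067·c₂ + 729·c₁ + 151·c₀ = -6080;  729·c₂ + 151·c₁ + 15·c₀ = -758;  151·c₂ + 15·c₁ + 7·c₀ = -144.
(Σu^2·u^2 = 6067, Σu^2·u = 729, Σu^2 = 151, Σu·u = 151, Σu = 15, Σ1 = 7, Σu^2·w = -6080, Σu·w = -758, Σw = -144.)
Row-reducing yields c₂ = -299663/296769, c₁ = -3030/8993, c₀ = 33733/17457.

c₂ = -1.0098, c₁ = -0.3369, c₀ = 1.9323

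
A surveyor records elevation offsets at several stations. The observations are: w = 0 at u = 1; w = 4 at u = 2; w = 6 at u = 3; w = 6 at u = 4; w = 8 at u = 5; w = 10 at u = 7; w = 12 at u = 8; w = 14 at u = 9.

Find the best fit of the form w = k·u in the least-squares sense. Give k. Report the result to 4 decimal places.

k = 1.5341

The normal equations are: 249·k = 382.
(Σu·u = 249, Σu·w = 382.)
k = 382/249 = 1.53414.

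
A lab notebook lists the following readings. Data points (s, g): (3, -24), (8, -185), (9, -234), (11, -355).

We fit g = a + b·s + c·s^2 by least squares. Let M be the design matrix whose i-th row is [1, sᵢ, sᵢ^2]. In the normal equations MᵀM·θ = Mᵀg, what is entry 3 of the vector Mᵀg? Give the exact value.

-73965

Entry 3 ↔ basis s^2, so (Mᵀg)_{3} = Σᵢ (s^2)·gᵢ = (9)·(-24) + (64)·(-185) + (81)·(-234) + (121)·(-355) = -73965.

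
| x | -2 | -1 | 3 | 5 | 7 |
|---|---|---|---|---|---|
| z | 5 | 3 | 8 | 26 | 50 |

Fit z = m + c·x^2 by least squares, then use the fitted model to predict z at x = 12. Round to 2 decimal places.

ẑ = 144.85

Setting ∂/∂m … = 0 gives: 5·m + 88·c = 92;  88·m + 3124·c = 3195.
(Σ1 = 5, Σx^2 = 88, Σx^2·x^2 = 3124, Σz = 92, Σx^2·z = 3195.)
Eliminating c: 3124·(row 1) − 88·(row 2) gives 7876·m = 3124·92 − 88·3195 = 6248, so m = 142/179.
Then c = (3195 − 88·(142/179))/3124 = 7879/7876.
At x = 12: ẑ = (142/179)·(1) + (7879/7876)·(144) = 285206/1969.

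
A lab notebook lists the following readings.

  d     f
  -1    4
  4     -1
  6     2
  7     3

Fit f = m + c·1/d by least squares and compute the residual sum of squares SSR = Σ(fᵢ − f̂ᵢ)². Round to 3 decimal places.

SSR = 7.601

With design matrix A, AᵀA = [[4, -37/84]; [-37/84, 7837/7056]] and Aᵀf = [8, -293/84]ᵀ.
Δ = 4·(7837/7056) − (-37/84)² = 3331/784.
m = (8·(7837/7056) − (-37/84)·(-293/84))/(3331/784) = 17285/9993; c = (4·(-293/84) − (-37/84)·8)/(3331/784) = -8176/3331.
Residuals: -1841/9993, -21146/9993, 2263/3331, 16198/9993; SSR = 25318/3331.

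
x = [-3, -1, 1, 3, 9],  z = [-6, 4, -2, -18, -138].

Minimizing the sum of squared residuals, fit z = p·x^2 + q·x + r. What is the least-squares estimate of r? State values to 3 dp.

MᵀM·[p, q, r]ᵀ = Mᵀz reads: 6725·p + 729·q + 101·r = -11392;  729·p + 101·q + 9·r = -1284;  101·p + 9·q + 5·r = -160.
(Σx^2·x^2 = 6725, Σx^2·x = 729, Σx^2 = 101, Σx·x = 101, Σx = 9, Σ1 = 5, Σx^2·z = -11392, Σx·z = -1284, Σz = -160.)
Solving the 3×3 system (Gaussian elimination) gives p = -3827/2548, q = -1308/637, r = 57/28.

r = 2.036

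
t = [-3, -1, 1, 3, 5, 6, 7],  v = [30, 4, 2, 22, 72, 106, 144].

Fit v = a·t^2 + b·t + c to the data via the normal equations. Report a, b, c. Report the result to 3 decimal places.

a = 3.123, b = -1.093, c = -0.912

Forming AᵀA = [[4486, 684, 130]; [684, 130, 18]; [130, 18, 7]] and Aᵀv = [13146, 1978, 380]ᵀ gives AᵀA·[a, b, c]ᵀ = Aᵀv.
Inverting the 3×3 Gram matrix, [a, b, c]ᵀ = [279493/89481, -32591/29827, -81628/89481]ᵀ.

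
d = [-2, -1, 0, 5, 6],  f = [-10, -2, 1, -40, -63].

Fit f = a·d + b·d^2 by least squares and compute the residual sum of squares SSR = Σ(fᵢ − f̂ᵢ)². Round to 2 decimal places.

With design matrix X, XᵀX = [[66, 332]; [332, 1938]] and Xᵀf = [-556, -3310]ᵀ.
Eliminating b: 1938·(row 1) − 332·(row 2) gives 17684·a = 1938·(-556) − 332·(-3310) = 21392, so a = 5348/4421.
Then b = ((-3310) − 332·(5348/4421))/1938 = -8467/4421.
Residuals: 354/4421, 4973/4421, 1, 8095/4421, -5799/4421; SSR = 32472/4421.

SSR = 7.34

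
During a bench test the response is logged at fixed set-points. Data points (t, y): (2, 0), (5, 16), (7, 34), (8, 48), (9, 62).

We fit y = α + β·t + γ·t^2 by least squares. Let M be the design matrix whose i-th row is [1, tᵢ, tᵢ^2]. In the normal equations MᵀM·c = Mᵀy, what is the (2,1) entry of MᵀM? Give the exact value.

Row 2 ↔ basis t, column 1 ↔ basis 1, so (MᵀM)_{2,1} = Σᵢ t = (2)·(1) + (5)·(1) + (7)·(1) + (8)·(1) + (9)·(1) = 31.

31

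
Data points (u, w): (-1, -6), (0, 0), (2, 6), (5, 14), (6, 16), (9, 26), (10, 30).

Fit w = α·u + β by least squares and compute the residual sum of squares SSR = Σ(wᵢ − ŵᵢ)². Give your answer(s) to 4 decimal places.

Setting ∂/∂α … = 0 gives: 247·α + 31·β = 718;  31·α + 7·β = 86.
(Σu·u = 247, Σu = 31, Σ1 = 7, Σu·w = 718, Σw = 86.)
Eliminating β: 7·(row 1) − 31·(row 2) gives 768·α = 7·718 − 31·86 = 2360, so α = 295/96.
Then β = (86 − 31·(295/96))/7 = -127/96.
Residuals: -77/48, 127/96, 113/96, -1/24, -107/96, -1/3, 19/32; SSR = 89/12.

SSR = 7.4167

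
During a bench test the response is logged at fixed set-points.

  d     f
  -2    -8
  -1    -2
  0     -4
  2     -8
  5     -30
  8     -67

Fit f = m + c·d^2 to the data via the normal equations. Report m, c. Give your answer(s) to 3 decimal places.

From the data, Σ1 = 6, Σd^2 = 98, Σd^2·d^2 = 4754.
For Aᵀf: Σf = -119, Σd^2·f = -5104.
AᵀA·[m, c]ᵀ = Aᵀf becomes [[6, 98]; [98, 4754]]·[m, c]ᵀ = [-119, -5104]ᵀ.
Determinant 6·4754 − 98² = 18920.
m = ((-119)·4754 − 98·(-5104))/18920 = -32767/9460; c = (6·(-5104) − 98·(-119))/18920 = -9481/9460.

m = -3.464, c = -1.002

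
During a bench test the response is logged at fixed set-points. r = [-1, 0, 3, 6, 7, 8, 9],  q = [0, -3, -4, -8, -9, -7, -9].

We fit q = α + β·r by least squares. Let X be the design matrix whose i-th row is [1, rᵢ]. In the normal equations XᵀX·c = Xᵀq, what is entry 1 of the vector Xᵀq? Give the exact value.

-40

Entry 1 ↔ basis 1, so (Xᵀq)_{1} = Σᵢ qᵢ = (1)·(0) + (1)·(-3) + (1)·(-4) + (1)·(-8) + (1)·(-9) + (1)·(-7) + (1)·(-9) = -40.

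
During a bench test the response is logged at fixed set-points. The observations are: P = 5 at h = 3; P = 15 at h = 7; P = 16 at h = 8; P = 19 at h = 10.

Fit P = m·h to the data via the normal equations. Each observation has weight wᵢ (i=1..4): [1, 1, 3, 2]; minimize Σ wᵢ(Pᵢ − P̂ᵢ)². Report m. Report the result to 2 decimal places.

Compute the Gram sums: Σwᵢ·h·h = 450.
And Σwᵢ·h·P = 884.
Normal equations: [[450]]·[m]ᵀ = [884]ᵀ.
m = 884/450 = 1.96444.

m = 1.96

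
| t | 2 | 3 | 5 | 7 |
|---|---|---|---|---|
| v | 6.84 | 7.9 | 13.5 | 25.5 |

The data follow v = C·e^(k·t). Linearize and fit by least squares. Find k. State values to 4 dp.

Let Y = ln v. Fitting Y = k·t + ln C by least squares:
Sums: Σt = 17.0000, Σ(t)² = 87.0000, Σln v = 9.8310, Σt·ln v = 45.7304.
Normal system: [[87.0000, 17.0000]; [17.0000, 4]]·[k, ln C]ᵀ = [45.7304, 9.8310]ᵀ.
Δ = 87.0000·4 − (17.0000)² = 59.0000; k = (45.7304·4 − 17.0000·9.8310)/59.0000 = 0.26770, ln C = (87.0000·9.8310 − 17.0000·45.7304)/59.0000 = 1.32004.

k = 0.2677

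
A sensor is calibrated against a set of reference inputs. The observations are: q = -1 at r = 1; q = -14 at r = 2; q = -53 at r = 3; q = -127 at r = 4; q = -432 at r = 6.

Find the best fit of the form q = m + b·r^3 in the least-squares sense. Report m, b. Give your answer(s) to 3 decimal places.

The normal system XᵀX·[m, b]ᵀ = Xᵀq is [[5, 316]; [316, 51546]]·[m, b]ᵀ = [-627, -102984]ᵀ.
Eliminating b: 51546·(row 1) − 316·(row 2) gives 157874·m = 51546·(-627) − 316·(-102984) = 223602, so m = 111801/78937.
Then b = ((-102984) − 316·(111801/78937))/51546 = -158394/78937.

m = 1.416, b = -2.007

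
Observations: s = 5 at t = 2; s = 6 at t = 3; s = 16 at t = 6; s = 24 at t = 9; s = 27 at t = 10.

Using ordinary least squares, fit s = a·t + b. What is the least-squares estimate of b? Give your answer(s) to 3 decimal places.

b = -1.440

Forming AᵀA = [[230, 30]; [30, 5]] and Aᵀs = [610, 78]ᵀ gives AᵀA·[a, b]ᵀ = Aᵀs.
Eliminating b: 5·(row 1) − 30·(row 2) gives 250·a = 5·610 − 30·78 = 710, so a = 71/25.
Then b = (78 − 30·(71/25))/5 = -36/25.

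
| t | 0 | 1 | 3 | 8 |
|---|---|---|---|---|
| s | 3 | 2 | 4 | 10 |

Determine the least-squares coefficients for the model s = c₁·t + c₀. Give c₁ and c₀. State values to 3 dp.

c₁ = 0.974, c₀ = 1.829

The normal equations are: 74·c₁ + 12·c₀ = 94;  12·c₁ + 4·c₀ = 19.
det = 74·4 − 12² = 152.
c₁ = (94·4 − 12·19)/152 = 37/38; c₀ = (74·19 − 12·94)/152 = 139/76.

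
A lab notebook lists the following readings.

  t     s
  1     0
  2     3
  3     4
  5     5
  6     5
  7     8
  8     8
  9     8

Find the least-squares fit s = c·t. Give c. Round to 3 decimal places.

c = 0.985

The normal system AᵀA·[c]ᵀ = Aᵀs is [[269]]·[c]ᵀ = [265]ᵀ.
Hence c = 265 / 269 ≈ 0.98513.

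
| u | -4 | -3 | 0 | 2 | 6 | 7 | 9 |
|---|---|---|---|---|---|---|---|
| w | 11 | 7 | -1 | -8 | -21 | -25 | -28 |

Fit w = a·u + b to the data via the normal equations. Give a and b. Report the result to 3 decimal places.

a = -3.098, b = -1.763

Forming XᵀX = [[195, 17]; [17, 7]] and Xᵀw = [-634, -65]ᵀ gives XᵀX·[a, b]ᵀ = Xᵀw.
Δ = 195·7 − 17² = 1076.
a = ((-634)·7 − 17·(-65))/1076 = -3333/1076; b = (195·(-65) − 17·(-634))/1076 = -1897/1076.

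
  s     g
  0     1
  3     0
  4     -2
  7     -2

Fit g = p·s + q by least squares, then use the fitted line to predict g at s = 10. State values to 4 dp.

ĝ = -3.7400

Forming XᵀX = [[74, 14]; [14, 4]] and Xᵀg = [-22, -3]ᵀ gives XᵀX·[p, q]ᵀ = Xᵀg.
det = 74·4 − 14² = 100.
p = ((-22)·4 − 14·(-3))/100 = -23/50; q = (74·(-3) − 14·(-22))/100 = 43/50.
At s = 10: ĝ = (-23/50)·(10) + (43/50)·(1) = -187/50.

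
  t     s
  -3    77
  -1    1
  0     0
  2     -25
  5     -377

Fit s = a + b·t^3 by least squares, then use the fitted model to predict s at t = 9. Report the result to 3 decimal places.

ŝ = -2186.758

Sums needed: Σ1 = 5, Σt^3 = 105, Σt^3·t^3 = 16419.
Right-hand side: Σs = -324, Σt^3·s = -49405.
So XᵀX·[a, b]ᵀ = Xᵀs: [[5, 105]; [105, 16419]]·[a, b]ᵀ = [-324, -49405]ᵀ.
Eliminating b: 16419·(row 1) − 105·(row 2) gives 71070·a = 16419·(-324) − 105·(-49405) = -132231, so a = -44077/23690.
Then b = ((-49405) − 105·(-44077/23690))/16419 = -42601/14214.
At t = 9: ŝ = (-44077/23690)·(1) + (-42601/14214)·(729) = -25902146/11845.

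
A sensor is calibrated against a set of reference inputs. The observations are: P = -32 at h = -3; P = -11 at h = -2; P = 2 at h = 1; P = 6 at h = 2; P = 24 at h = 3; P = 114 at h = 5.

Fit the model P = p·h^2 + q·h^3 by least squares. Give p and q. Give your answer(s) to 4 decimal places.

p = -0.5063, q = 1.0157

With design matrix A, AᵀA = [[820, 3126]; [3126, 17212]] and AᵀP = [2760, 15900]ᵀ.
Δ = 820·17212 − 3126² = 4341964.
p = (2760·17212 − 3126·15900)/4341964 = -549570/1085491; q = (820·15900 − 3126·2760)/4341964 = 1102560/1085491.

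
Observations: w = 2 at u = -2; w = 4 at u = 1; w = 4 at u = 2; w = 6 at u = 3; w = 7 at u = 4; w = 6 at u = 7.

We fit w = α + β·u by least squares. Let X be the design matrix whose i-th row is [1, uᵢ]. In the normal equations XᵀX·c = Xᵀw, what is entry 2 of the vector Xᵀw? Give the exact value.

96

Entry 2 ↔ basis u, so (Xᵀw)_{2} = Σᵢ (u)·wᵢ = (-2)·(2) + (1)·(4) + (2)·(4) + (3)·(6) + (4)·(7) + (7)·(6) = 96.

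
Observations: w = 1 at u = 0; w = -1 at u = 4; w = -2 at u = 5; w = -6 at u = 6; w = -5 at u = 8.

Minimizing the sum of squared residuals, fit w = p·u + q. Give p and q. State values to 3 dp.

From the data, Σu·u = 141, Σu = 23, Σ1 = 5.
And Σu·w = -90, Σw = -13.
So AᵀA·[p, q]ᵀ = Aᵀw: [[141, 23]; [23, 5]]·[p, q]ᵀ = [-90, -13]ᵀ.
det = 141·5 − 23² = 176.
p = ((-90)·5 − 23·(-13))/176 = -151/176; q = (141·(-13) − 23·(-90))/176 = 237/176.

p = -0.858, q = 1.347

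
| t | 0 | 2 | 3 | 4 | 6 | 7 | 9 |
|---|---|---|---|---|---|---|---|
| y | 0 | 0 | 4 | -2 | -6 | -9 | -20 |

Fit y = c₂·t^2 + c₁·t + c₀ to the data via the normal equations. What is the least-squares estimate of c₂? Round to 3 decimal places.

c₂ = -0.429

XᵀX·[c₂, c₁, c₀]ᵀ = Xᵀy reads: 10611·c₂ + 1387·c₁ + 195·c₀ = -2273;  1387·c₂ + 195·c₁ + 31·c₀ = -275;  195·c₂ + 31·c₁ + 7·c₀ = -33.
(Σt^2·t^2 = 10611, Σt^2·t = 1387, Σt^2 = 195, Σt·t = 195, Σt = 31, Σ1 = 7, Σt^2·y = -2273, Σt·y = -275, Σy = -33.)
Row-reducing yields c₂ = -4673/10901, c₁ = 36085/21802, c₀ = -203/1982.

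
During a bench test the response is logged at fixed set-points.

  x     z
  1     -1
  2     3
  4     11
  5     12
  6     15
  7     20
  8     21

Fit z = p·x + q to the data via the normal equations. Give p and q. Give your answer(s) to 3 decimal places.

p = 3.174, q = -3.391

From the data, Σx·x = 195, Σx = 33, Σ1 = 7.
Right-hand side: Σx·z = 507, Σz = 81.
Δ = 195·7 − 33² = 276.
p = (507·7 − 33·81)/276 = 73/23; q = (195·81 − 33·507)/276 = -78/23.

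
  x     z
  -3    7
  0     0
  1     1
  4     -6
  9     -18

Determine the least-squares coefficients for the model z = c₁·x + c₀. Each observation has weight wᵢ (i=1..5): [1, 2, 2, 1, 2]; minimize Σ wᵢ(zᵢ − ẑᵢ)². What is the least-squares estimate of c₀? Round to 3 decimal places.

Compute the Gram sums: Σwᵢ·x·x = 189, Σwᵢ·x = 21, Σwᵢ·1 = 8.
For AᵀWz: Σwᵢ·x·z = -367, Σwᵢ·z = -33.
Normal equations: [[189, 21]; [21, 8]]·[c₁, c₀]ᵀ = [-367, -33]ᵀ.
Δ = 189·8 − 21² = 1071.
c₁ = ((-367)·8 − 21·(-33))/1071 = -2243/1071; c₀ = (189·(-33) − 21·(-367))/1071 = 70/51.

c₀ = 1.373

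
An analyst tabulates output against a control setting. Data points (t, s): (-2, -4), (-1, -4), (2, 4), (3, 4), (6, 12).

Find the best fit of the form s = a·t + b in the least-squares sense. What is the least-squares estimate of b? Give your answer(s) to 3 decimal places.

Entries of XᵀX: Σt·t = 54, Σt = 8, Σ1 = 5.
And Σt·s = 104, Σs = 12.
Normal equations: [[54, 8]; [8, 5]]·[a, b]ᵀ = [104, 12]ᵀ.
Eliminating b: 5·(row 1) − 8·(row 2) gives 206·a = 5·104 − 8·12 = 424, so a = 212/103.
Then b = (12 − 8·(212/103))/5 = -92/103.

b = -0.893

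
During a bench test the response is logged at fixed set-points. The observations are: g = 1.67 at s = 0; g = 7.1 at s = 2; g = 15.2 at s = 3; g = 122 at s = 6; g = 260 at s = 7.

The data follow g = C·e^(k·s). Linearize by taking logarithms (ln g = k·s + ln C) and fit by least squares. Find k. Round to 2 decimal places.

k = 0.72

Let Y = ln g. Fitting Y = k·s + ln C by least squares:
XᵀX = [[98.0000, 18.0000]; [18.0000, 5]], rhs = [79.8330, 15.5589]ᵀ  (here Σs = 18.0000, Σ(s)² = 98.0000, Σln g = 15.5589, Σs·ln g = 79.8330).
Solving (det = 166.0000): k = 0.71750, ln C = 0.52880.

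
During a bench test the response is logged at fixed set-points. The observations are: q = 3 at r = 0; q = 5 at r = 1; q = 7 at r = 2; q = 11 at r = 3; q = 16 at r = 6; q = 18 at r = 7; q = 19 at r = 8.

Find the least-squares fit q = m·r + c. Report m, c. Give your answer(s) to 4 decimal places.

m = 2.0607, c = 3.3374

Forming AᵀA = [[163, 27]; [27, 7]] and Aᵀq = [426, 79]ᵀ gives AᵀA·[m, c]ᵀ = Aᵀq.
det = 163·7 − 27² = 412.
m = (426·7 − 27·79)/412 = 849/412; c = (163·79 − 27·426)/412 = 1375/412.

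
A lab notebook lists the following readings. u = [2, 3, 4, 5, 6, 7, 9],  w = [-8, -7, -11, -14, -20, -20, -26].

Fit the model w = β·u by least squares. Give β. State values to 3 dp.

Compute the Gram sums: Σu·u = 220.
For Mᵀw: Σu·w = -645.
β = (-645)/220 = -2.93182.

β = -2.932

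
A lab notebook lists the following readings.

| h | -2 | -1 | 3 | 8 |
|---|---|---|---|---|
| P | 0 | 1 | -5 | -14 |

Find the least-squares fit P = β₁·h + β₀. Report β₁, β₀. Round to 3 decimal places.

The normal equations are: 78·β₁ + 8·β₀ = -128;  8·β₁ + 4·β₀ = -18.
Determinant 78·4 − 8² = 248.
β₁ = ((-128)·4 − 8·(-18))/248 = -46/31; β₀ = (78·(-18) − 8·(-128))/248 = -95/62.

β₁ = -1.484, β₀ = -1.532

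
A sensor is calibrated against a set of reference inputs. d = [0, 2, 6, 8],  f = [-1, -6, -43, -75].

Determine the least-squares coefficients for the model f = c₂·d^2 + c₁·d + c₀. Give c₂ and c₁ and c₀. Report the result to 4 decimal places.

From the data, Σd^2·d^2 = 5408, Σd^2·d = 736, Σd^2 = 104, Σd·d = 104, Σd = 16, Σ1 = 4.
For Mᵀf: Σd^2·f = -6372, Σd·f = -870, Σf = -125.
Normal equations: [[5408, 736, 104]; [736, 104, 16]; [104, 16, 4]]·[c₂, c₁, c₀]ᵀ = [-6372, -870, -125]ᵀ.
Row-reducing yields c₂ = -9/8, c₁ = -1/4, c₀ = -1.

c₂ = -1.1250, c₁ = -0.2500, c₀ = -1.0000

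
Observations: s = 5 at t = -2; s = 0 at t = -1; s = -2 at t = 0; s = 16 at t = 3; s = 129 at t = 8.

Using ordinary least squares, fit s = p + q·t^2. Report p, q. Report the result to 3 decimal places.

XᵀX·[p, q]ᵀ = Xᵀs reads: 5·p + 78·q = 148;  78·p + 4194·q = 8420.
Eliminating q: 4194·(row 1) − 78·(row 2) gives 14886·p = 4194·148 − 78·8420 = -36048, so p = -6008/2481.
Then q = (8420 − 78·(-6008/2481))/4194 = 15278/7443.

p = -2.422, q = 2.053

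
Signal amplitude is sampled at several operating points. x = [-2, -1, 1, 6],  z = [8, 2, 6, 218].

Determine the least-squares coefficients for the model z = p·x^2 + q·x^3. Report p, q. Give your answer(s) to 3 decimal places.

Compute the Gram sums: Σx^2·x^2 = 1314, Σx^2·x^3 = 7744, Σx^3·x^3 = 46722.
And Σx^2·z = 7888, Σx^3·z = 47028.
Determinant 1314·46722 − 7744² = 1423172.
p = (7888·46722 − 7744·47028)/1423172 = 1089576/355793; q = (1314·47028 − 7744·7888)/1423172 = 177530/355793.

p = 3.062, q = 0.499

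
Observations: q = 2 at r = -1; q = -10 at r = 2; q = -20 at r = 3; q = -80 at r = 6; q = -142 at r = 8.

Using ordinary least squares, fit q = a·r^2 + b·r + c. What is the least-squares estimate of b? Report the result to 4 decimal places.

b = -1.4180

With design matrix X, XᵀX = [[5490, 762, 114]; [762, 114, 18]; [114, 18, 5]] and Xᵀq = [-12186, -1698, -250]ᵀ.
Inverting the 3×3 Gram matrix, [a, b, c]ᵀ = [-669/323, -458/323, 752/323]ᵀ.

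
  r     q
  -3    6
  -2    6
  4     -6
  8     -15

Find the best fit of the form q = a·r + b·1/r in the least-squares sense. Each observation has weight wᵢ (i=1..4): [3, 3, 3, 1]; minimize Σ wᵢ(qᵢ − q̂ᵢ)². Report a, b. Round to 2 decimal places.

a = -1.58, b = -4.32

With design matrix M, MᵀWM = [[151, 10]; [10, 247/192]] and MᵀWq = [-282, -171/8]ᵀ.
det = 151·(247/192) − 10² = 18097/192.
a = ((-282)·(247/192) − 10·(-171/8))/(18097/192) = -28614/18097; b = (151·(-171/8) − 10·(-282))/(18097/192) = -78264/18097.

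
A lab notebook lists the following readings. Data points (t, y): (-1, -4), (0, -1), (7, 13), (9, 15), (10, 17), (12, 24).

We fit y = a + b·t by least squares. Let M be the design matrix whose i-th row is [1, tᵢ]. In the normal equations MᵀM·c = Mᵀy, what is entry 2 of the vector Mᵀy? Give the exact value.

Entry 2 ↔ basis t, so (Mᵀy)_{2} = Σᵢ (t)·yᵢ = (-1)·(-4) + (0)·(-1) + (7)·(13) + (9)·(15) + (10)·(17) + (12)·(24) = 688.

688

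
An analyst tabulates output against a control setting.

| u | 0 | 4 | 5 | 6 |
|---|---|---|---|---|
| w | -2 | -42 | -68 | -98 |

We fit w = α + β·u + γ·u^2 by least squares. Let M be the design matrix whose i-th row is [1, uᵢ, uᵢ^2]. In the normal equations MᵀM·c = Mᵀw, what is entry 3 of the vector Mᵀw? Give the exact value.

-5900

Entry 3 ↔ basis u^2, so (Mᵀw)_{3} = Σᵢ (u^2)·wᵢ = (0)·(-2) + (16)·(-42) + (25)·(-68) + (36)·(-98) = -5900.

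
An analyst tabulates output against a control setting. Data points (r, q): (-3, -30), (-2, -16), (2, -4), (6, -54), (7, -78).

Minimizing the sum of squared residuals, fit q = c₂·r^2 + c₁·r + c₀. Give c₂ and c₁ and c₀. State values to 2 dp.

Setting ∂/∂c₂ … = 0 gives: 3810·c₂ + 532·c₁ + 102·c₀ = -6116;  532·c₂ + 102·c₁ + 10·c₀ = -756;  102·c₂ + 10·c₁ + 5·c₀ = -182.
(Σr^2·r^2 = 3810, Σr^2·r = 532, Σr^2 = 102, Σr·r = 102, Σr = 10, Σ1 = 5, Σr^2·q = -6116, Σr·q = -756, Σq = -182.)
Row-reducing yields c₂ = -2088/1043, c₁ = 138004/42763, c₀ = -86178/42763.

c₂ = -2.00, c₁ = 3.23, c₀ = -2.02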